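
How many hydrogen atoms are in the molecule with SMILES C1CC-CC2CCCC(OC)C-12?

Hydrogens are implicit in SMILES; fill each atom to its normal valence:
  7 × C: 2 H each → 14
  3 × C: 1 H each → 3
  1 × C: 3 H
  1 × O: no H
  Total hydrogens = 20.

20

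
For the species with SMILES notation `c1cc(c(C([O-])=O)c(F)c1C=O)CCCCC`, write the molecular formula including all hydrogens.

C13H14FO3-

Heavy atoms from the SMILES: 13 C, 1 F, 3 O.
Implicit hydrogens by atom environment:
  4 × C: 2 H each → 8
  4 × C (aromatic): no H
  2 × C (aromatic): 1 H each → 2
  2 × O: no H
  1 × C: 3 H
  1 × C: 1 H
  1 × C: no H
  1 × F: no H
  1 × O (charge -1): no H
  Total hydrogens = 14.
Net charge -1.
Molecular formula: C13H14FO3-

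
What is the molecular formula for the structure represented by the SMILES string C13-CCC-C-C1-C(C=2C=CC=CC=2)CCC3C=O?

Heavy atoms from the SMILES: 17 C, 1 O.
Implicit hydrogens by atom environment:
  6 × C: 2 H each → 12
  5 × C: 1 H each → 5
  5 × C (aromatic): 1 H each → 5
  1 × C (aromatic): no H
  1 × O: no H
  Total hydrogens = 22.
Molecular formula: C17H22O

C17H22O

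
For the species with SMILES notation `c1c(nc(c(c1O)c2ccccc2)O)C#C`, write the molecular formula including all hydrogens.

C13H9NO2

Heavy atoms from the SMILES: 13 C, 1 N, 2 O.
Implicit hydrogens by atom environment:
  6 × C (aromatic): 1 H each → 6
  5 × C (aromatic): no H
  2 × O: 1 H each → 2
  1 × C: 1 H
  1 × C: no H
  1 × N (aromatic): no H
  Total hydrogens = 9.
Molecular formula: C13H9NO2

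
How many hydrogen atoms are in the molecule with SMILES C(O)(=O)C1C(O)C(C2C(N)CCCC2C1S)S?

Hydrogens are implicit in SMILES; fill each atom to its normal valence:
  7 × C: 1 H each → 7
  3 × C: 2 H each → 6
  2 × O: 1 H each → 2
  2 × S: 1 H each → 2
  1 × C: no H
  1 × N: 2 H
  1 × O: no H
  Total hydrogens = 19.

19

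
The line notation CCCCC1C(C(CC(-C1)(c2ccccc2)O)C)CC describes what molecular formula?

C19H30O

Heavy atoms from the SMILES: 19 C, 1 O.
Implicit hydrogens by atom environment:
  6 × C: 2 H each → 12
  5 × C (aromatic): 1 H each → 5
  3 × C: 3 H each → 9
  3 × C: 1 H each → 3
  1 × C: no H
  1 × C (aromatic): no H
  1 × O: 1 H
  Total hydrogens = 30.
Molecular formula: C19H30O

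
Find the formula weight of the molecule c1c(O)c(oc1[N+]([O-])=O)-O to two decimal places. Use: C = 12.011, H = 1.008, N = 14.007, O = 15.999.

145.07

Molecular formula: C4H3NO5.
M = 4×12.011 + 3×1.008 + 1×14.007 + 5×15.999 = 145.07 g/mol.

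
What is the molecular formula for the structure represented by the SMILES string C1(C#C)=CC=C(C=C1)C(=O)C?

C10H8O

Heavy atoms from the SMILES: 10 C, 1 O.
Implicit hydrogens by atom environment:
  4 × C (aromatic): 1 H each → 4
  2 × C (aromatic): no H
  2 × C: no H
  1 × C: 3 H
  1 × C: 1 H
  1 × O: no H
  Total hydrogens = 8.
Molecular formula: C10H8O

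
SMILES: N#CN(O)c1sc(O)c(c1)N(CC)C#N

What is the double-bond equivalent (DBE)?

Molecular formula from the SMILES: C8H8N4O2S.
DoU = (2C + 2 + N − H − X)/2 = (2·8 + 2 + 4 − 8 − 0)/2 = 14/2 = 7.
(Structurally: 1 ring(s) + 6 π bond(s) = 7.)

7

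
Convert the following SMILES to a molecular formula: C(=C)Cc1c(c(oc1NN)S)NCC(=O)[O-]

C9H12N3O3S-

Heavy atoms from the SMILES: 9 C, 3 N, 3 O, 1 S.
Implicit hydrogens by atom environment:
  4 × C (aromatic): no H
  3 × C: 2 H each → 6
  2 × N: 1 H each → 2
  1 × C: 1 H
  1 × C: no H
  1 × N: 2 H
  1 × O (aromatic): no H
  1 × O: no H
  1 × O (charge -1): no H
  1 × S: 1 H
  Total hydrogens = 12.
Net charge -1.
Molecular formula: C9H12N3O3S-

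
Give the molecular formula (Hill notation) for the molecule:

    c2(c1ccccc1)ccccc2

C12H10

Heavy atoms from the SMILES: 12 C.
Implicit hydrogens by atom environment:
  10 × C (aromatic): 1 H each → 10
  2 × C (aromatic): no H
  Total hydrogens = 10.
Molecular formula: C12H10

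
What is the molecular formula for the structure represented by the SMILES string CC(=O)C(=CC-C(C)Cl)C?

C8H13ClO

Heavy atoms from the SMILES: 8 C, 1 Cl, 1 O.
Implicit hydrogens by atom environment:
  3 × C: 3 H each → 9
  2 × C: 1 H each → 2
  2 × C: no H
  1 × C: 2 H
  1 × Cl: no H
  1 × O: no H
  Total hydrogens = 13.
Molecular formula: C8H13ClO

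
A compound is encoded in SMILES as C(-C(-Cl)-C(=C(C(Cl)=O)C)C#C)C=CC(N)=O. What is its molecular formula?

Heavy atoms from the SMILES: 11 C, 2 Cl, 1 N, 2 O.
Implicit hydrogens by atom environment:
  5 × C: no H
  4 × C: 1 H each → 4
  2 × Cl: no H
  2 × O: no H
  1 × C: 3 H
  1 × C: 2 H
  1 × N: 2 H
  Total hydrogens = 11.
Molecular formula: C11H11Cl2NO2

C11H11Cl2NO2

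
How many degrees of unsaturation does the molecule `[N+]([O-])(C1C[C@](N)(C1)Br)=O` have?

Molecular formula from the SMILES: C4H7BrN2O2.
DoU = (2C + 2 + N − H − X)/2 = (2·4 + 2 + 2 − 7 − 1)/2 = 4/2 = 2.
(Structurally: 1 ring(s) + 1 π bond(s) = 2.)

2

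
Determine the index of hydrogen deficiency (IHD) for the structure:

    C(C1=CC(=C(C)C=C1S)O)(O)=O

5

Molecular formula from the SMILES: C8H8O3S.
DoU = (2C + 2 + N − H − X)/2 = (2·8 + 2 + 0 − 8 − 0)/2 = 10/2 = 5.
(Structurally: 1 ring(s) + 4 π bond(s) = 5.)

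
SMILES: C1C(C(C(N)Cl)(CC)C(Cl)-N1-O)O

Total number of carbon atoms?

The symbol for carbon appears 7 times in the SMILES. (Cl is a single chlorine, not C + l.)

7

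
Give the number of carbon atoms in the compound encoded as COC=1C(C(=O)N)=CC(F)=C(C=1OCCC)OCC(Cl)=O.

The symbol for carbon appears 13 times in the SMILES. (Cl is a single chlorine, not C + l.)

13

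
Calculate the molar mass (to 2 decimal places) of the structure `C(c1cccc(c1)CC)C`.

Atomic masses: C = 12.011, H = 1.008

Molecular formula: C10H14.
M = 10×12.011 + 14×1.008 = 134.22 g/mol.

134.22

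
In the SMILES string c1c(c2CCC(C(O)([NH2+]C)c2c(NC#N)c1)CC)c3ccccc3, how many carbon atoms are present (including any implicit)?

20

The symbol for carbon appears 20 times in the SMILES. Lowercase c denotes aromatic carbon and counts toward C.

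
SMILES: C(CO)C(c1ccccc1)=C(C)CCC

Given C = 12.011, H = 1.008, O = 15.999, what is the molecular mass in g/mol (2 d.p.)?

Molecular formula: C14H20O.
M = 14×12.011 + 20×1.008 + 1×15.999 = 204.31 g/mol.

204.31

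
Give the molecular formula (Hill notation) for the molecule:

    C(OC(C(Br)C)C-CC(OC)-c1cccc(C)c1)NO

Heavy atoms from the SMILES: 1 Br, 15 C, 1 N, 3 O.
Implicit hydrogens by atom environment:
  4 × C (aromatic): 1 H each → 4
  3 × C: 3 H each → 9
  3 × C: 2 H each → 6
  3 × C: 1 H each → 3
  2 × C (aromatic): no H
  2 × O: no H
  1 × Br: no H
  1 × N: 1 H
  1 × O: 1 H
  Total hydrogens = 24.
Molecular formula: C15H24BrNO3

C15H24BrNO3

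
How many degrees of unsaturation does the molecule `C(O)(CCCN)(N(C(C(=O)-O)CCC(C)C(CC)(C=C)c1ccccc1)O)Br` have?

Molecular formula from the SMILES: C21H33BrN2O4.
DoU = (2C + 2 + N − H − X)/2 = (2·21 + 2 + 2 − 33 − 1)/2 = 12/2 = 6.
(Structurally: 1 ring(s) + 5 π bond(s) = 6.)

6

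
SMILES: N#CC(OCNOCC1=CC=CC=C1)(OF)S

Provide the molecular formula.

C10H11FN2O3S

Heavy atoms from the SMILES: 10 C, 1 F, 2 N, 3 O, 1 S.
Implicit hydrogens by atom environment:
  5 × C (aromatic): 1 H each → 5
  3 × O: no H
  2 × C: 2 H each → 4
  2 × C: no H
  1 × C (aromatic): no H
  1 × F: no H
  1 × N: 1 H
  1 × N: no H
  1 × S: 1 H
  Total hydrogens = 11.
Molecular formula: C10H11FN2O3S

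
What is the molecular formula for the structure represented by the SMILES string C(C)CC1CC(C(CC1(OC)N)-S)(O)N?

C10H22N2O2S

Heavy atoms from the SMILES: 10 C, 2 N, 2 O, 1 S.
Implicit hydrogens by atom environment:
  4 × C: 2 H each → 8
  2 × C: 3 H each → 6
  2 × C: 1 H each → 2
  2 × C: no H
  2 × N: 2 H each → 4
  1 × O: 1 H
  1 × O: no H
  1 × S: 1 H
  Total hydrogens = 22.
Molecular formula: C10H22N2O2S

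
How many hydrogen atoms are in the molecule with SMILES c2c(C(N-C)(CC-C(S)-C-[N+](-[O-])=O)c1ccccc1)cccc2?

Hydrogens are implicit in SMILES; fill each atom to its normal valence:
  10 × C (aromatic): 1 H each → 10
  3 × C: 2 H each → 6
  2 × C (aromatic): no H
  1 × C: 3 H
  1 × C: 1 H
  1 × C: no H
  1 × N: 1 H
  1 × N (charge +1): no H
  1 × O: no H
  1 × O (charge -1): no H
  1 × S: 1 H
  Total hydrogens = 22.

22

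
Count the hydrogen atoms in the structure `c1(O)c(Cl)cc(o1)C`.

Hydrogens are implicit in SMILES; fill each atom to its normal valence:
  3 × C (aromatic): no H
  1 × C: 3 H
  1 × C (aromatic): 1 H
  1 × Cl: no H
  1 × O: 1 H
  1 × O (aromatic): no H
  Total hydrogens = 5.

5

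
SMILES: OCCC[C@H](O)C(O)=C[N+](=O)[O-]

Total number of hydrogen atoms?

Hydrogens are implicit in SMILES; fill each atom to its normal valence:
  3 × C: 2 H each → 6
  3 × O: 1 H each → 3
  2 × C: 1 H each → 2
  1 × C: no H
  1 × N (charge +1): no H
  1 × O: no H
  1 × O (charge -1): no H
  Total hydrogens = 11.

11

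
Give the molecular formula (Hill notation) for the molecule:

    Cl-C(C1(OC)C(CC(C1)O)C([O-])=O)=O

C8H10ClO5-

Heavy atoms from the SMILES: 8 C, 1 Cl, 5 O.
Implicit hydrogens by atom environment:
  3 × C: no H
  3 × O: no H
  2 × C: 2 H each → 4
  2 × C: 1 H each → 2
  1 × C: 3 H
  1 × Cl: no H
  1 × O: 1 H
  1 × O (charge -1): no H
  Total hydrogens = 10.
Net charge -1.
Molecular formula: C8H10ClO5-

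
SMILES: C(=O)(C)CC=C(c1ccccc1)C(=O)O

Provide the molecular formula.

Heavy atoms from the SMILES: 12 C, 3 O.
Implicit hydrogens by atom environment:
  5 × C (aromatic): 1 H each → 5
  3 × C: no H
  2 × O: no H
  1 × C: 3 H
  1 × C: 2 H
  1 × C: 1 H
  1 × C (aromatic): no H
  1 × O: 1 H
  Total hydrogens = 12.
Molecular formula: C12H12O3

C12H12O3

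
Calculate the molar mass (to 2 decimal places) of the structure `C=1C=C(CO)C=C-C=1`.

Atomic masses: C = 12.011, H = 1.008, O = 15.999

Molecular formula: C7H8O.
M = 7×12.011 + 8×1.008 + 1×15.999 = 108.14 g/mol.

108.14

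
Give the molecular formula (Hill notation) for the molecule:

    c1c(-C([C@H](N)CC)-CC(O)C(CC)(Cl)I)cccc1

Heavy atoms from the SMILES: 15 C, 1 Cl, 1 I, 1 N, 1 O.
Implicit hydrogens by atom environment:
  5 × C (aromatic): 1 H each → 5
  3 × C: 2 H each → 6
  3 × C: 1 H each → 3
  2 × C: 3 H each → 6
  1 × C: no H
  1 × C (aromatic): no H
  1 × Cl: no H
  1 × I: no H
  1 × N: 2 H
  1 × O: 1 H
  Total hydrogens = 23.
Molecular formula: C15H23ClINO

C15H23ClINO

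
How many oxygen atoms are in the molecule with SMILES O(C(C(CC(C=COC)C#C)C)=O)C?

3

The symbol for oxygen appears 3 times in the SMILES.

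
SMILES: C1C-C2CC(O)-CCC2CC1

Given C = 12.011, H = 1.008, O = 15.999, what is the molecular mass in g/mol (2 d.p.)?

154.25

Molecular formula: C10H18O.
M = 10×12.011 + 18×1.008 + 1×15.999 = 154.25 g/mol.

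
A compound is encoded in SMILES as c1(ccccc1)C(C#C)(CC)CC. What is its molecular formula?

C13H16

Heavy atoms from the SMILES: 13 C.
Implicit hydrogens by atom environment:
  5 × C (aromatic): 1 H each → 5
  2 × C: 3 H each → 6
  2 × C: 2 H each → 4
  2 × C: no H
  1 × C: 1 H
  1 × C (aromatic): no H
  Total hydrogens = 16.
Molecular formula: C13H16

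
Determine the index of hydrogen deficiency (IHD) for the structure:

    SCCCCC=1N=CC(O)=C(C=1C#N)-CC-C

Molecular formula from the SMILES: C13H18N2OS.
DoU = (2C + 2 + N − H − X)/2 = (2·13 + 2 + 2 − 18 − 0)/2 = 12/2 = 6.
(Structurally: 1 ring(s) + 5 π bond(s) = 6.)

6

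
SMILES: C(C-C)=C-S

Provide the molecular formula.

C4H8S

Heavy atoms from the SMILES: 4 C, 1 S.
Implicit hydrogens by atom environment:
  2 × C: 1 H each → 2
  1 × C: 3 H
  1 × C: 2 H
  1 × S: 1 H
  Total hydrogens = 8.
Molecular formula: C4H8S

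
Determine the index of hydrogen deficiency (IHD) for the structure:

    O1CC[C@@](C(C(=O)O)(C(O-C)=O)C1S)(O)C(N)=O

Molecular formula from the SMILES: C9H13NO7S.
DoU = (2C + 2 + N − H − X)/2 = (2·9 + 2 + 1 − 13 − 0)/2 = 8/2 = 4.
(Structurally: 1 ring(s) + 3 π bond(s) = 4.)

4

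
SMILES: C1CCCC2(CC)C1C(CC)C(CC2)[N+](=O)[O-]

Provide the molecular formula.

C14H25NO2

Heavy atoms from the SMILES: 14 C, 1 N, 2 O.
Implicit hydrogens by atom environment:
  8 × C: 2 H each → 16
  3 × C: 1 H each → 3
  2 × C: 3 H each → 6
  1 × C: no H
  1 × N (charge +1): no H
  1 × O: no H
  1 × O (charge -1): no H
  Total hydrogens = 25.
Molecular formula: C14H25NO2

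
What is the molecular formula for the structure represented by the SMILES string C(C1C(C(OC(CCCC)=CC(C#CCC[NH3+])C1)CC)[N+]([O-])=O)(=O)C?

Heavy atoms from the SMILES: 19 C, 2 N, 4 O.
Implicit hydrogens by atom environment:
  7 × C: 2 H each → 14
  5 × C: 1 H each → 5
  4 × C: no H
  3 × C: 3 H each → 9
  3 × O: no H
  1 × N (charge +1): 3 H
  1 × N (charge +1): no H
  1 × O (charge -1): no H
  Total hydrogens = 31.
Net charge +1.
Molecular formula: C19H31N2O4+

C19H31N2O4+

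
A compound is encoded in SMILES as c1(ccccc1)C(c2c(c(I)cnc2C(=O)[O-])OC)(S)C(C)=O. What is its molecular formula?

C16H13INO4S-

Heavy atoms from the SMILES: 16 C, 1 I, 1 N, 4 O, 1 S.
Implicit hydrogens by atom environment:
  6 × C (aromatic): 1 H each → 6
  5 × C (aromatic): no H
  3 × C: no H
  3 × O: no H
  2 × C: 3 H each → 6
  1 × I: no H
  1 × N (aromatic): no H
  1 × O (charge -1): no H
  1 × S: 1 H
  Total hydrogens = 13.
Net charge -1.
Molecular formula: C16H13INO4S-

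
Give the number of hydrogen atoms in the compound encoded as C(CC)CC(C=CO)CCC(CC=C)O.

24

Hydrogens are implicit in SMILES; fill each atom to its normal valence:
  7 × C: 2 H each → 14
  5 × C: 1 H each → 5
  2 × O: 1 H each → 2
  1 × C: 3 H
  Total hydrogens = 24.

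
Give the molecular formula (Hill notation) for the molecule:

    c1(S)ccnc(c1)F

Heavy atoms from the SMILES: 5 C, 1 F, 1 N, 1 S.
Implicit hydrogens by atom environment:
  3 × C (aromatic): 1 H each → 3
  2 × C (aromatic): no H
  1 × F: no H
  1 × N (aromatic): no H
  1 × S: 1 H
  Total hydrogens = 4.
Molecular formula: C5H4FNS

C5H4FNS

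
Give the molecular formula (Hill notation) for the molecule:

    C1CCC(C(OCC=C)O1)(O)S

Heavy atoms from the SMILES: 8 C, 3 O, 1 S.
Implicit hydrogens by atom environment:
  5 × C: 2 H each → 10
  2 × C: 1 H each → 2
  2 × O: no H
  1 × C: no H
  1 × O: 1 H
  1 × S: 1 H
  Total hydrogens = 14.
Molecular formula: C8H14O3S

C8H14O3S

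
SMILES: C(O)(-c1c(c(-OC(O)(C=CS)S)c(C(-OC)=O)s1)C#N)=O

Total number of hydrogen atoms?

9

Hydrogens are implicit in SMILES; fill each atom to its normal valence:
  4 × C (aromatic): no H
  4 × C: no H
  4 × O: no H
  2 × C: 1 H each → 2
  2 × O: 1 H each → 2
  2 × S: 1 H each → 2
  1 × C: 3 H
  1 × N: no H
  1 × S (aromatic): no H
  Total hydrogens = 9.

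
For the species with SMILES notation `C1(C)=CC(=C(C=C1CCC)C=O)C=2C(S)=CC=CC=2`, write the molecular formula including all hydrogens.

Heavy atoms from the SMILES: 17 C, 1 O, 1 S.
Implicit hydrogens by atom environment:
  6 × C (aromatic): 1 H each → 6
  6 × C (aromatic): no H
  2 × C: 3 H each → 6
  2 × C: 2 H each → 4
  1 × C: 1 H
  1 × O: no H
  1 × S: 1 H
  Total hydrogens = 18.
Molecular formula: C17H18OS

C17H18OS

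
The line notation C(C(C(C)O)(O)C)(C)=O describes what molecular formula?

Heavy atoms from the SMILES: 6 C, 3 O.
Implicit hydrogens by atom environment:
  3 × C: 3 H each → 9
  2 × C: no H
  2 × O: 1 H each → 2
  1 × C: 1 H
  1 × O: no H
  Total hydrogens = 12.
Molecular formula: C6H12O3

C6H12O3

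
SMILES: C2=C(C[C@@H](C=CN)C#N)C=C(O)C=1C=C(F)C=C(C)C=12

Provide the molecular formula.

C16H15FN2O

Heavy atoms from the SMILES: 16 C, 1 F, 2 N, 1 O.
Implicit hydrogens by atom environment:
  6 × C (aromatic): no H
  4 × C (aromatic): 1 H each → 4
  3 × C: 1 H each → 3
  1 × C: 3 H
  1 × C: 2 H
  1 × C: no H
  1 × F: no H
  1 × N: 2 H
  1 × N: no H
  1 × O: 1 H
  Total hydrogens = 15.
Molecular formula: C16H15FN2O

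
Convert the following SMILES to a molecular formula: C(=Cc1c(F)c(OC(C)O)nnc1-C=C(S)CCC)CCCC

Heavy atoms from the SMILES: 17 C, 1 F, 2 N, 2 O, 1 S.
Implicit hydrogens by atom environment:
  5 × C: 2 H each → 10
  4 × C: 1 H each → 4
  4 × C (aromatic): no H
  3 × C: 3 H each → 9
  2 × N (aromatic): no H
  1 × C: no H
  1 × F: no H
  1 × O: 1 H
  1 × O: no H
  1 × S: 1 H
  Total hydrogens = 25.
Molecular formula: C17H25FN2O2S

C17H25FN2O2S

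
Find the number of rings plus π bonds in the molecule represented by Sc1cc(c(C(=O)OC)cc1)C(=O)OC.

6

Molecular formula from the SMILES: C10H10O4S.
DoU = (2C + 2 + N − H − X)/2 = (2·10 + 2 + 0 − 10 − 0)/2 = 12/2 = 6.
(Structurally: 1 ring(s) + 5 π bond(s) = 6.)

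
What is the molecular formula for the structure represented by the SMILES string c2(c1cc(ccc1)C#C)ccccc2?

C14H10

Heavy atoms from the SMILES: 14 C.
Implicit hydrogens by atom environment:
  9 × C (aromatic): 1 H each → 9
  3 × C (aromatic): no H
  1 × C: 1 H
  1 × C: no H
  Total hydrogens = 10.
Molecular formula: C14H10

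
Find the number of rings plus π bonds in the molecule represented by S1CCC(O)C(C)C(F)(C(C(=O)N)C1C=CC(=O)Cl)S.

Molecular formula from the SMILES: C12H17ClFNO3S2.
DoU = (2C + 2 + N − H − X)/2 = (2·12 + 2 + 1 − 17 − 2)/2 = 8/2 = 4.
(Structurally: 1 ring(s) + 3 π bond(s) = 4.)

4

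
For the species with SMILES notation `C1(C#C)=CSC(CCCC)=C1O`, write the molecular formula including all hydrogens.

Heavy atoms from the SMILES: 10 C, 1 O, 1 S.
Implicit hydrogens by atom environment:
  3 × C: 2 H each → 6
  3 × C (aromatic): no H
  1 × C: 3 H
  1 × C (aromatic): 1 H
  1 × C: 1 H
  1 × C: no H
  1 × O: 1 H
  1 × S (aromatic): no H
  Total hydrogens = 12.
Molecular formula: C10H12OS

C10H12OS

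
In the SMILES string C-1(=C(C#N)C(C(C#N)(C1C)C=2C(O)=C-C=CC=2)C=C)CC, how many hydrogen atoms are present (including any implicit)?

18

Hydrogens are implicit in SMILES; fill each atom to its normal valence:
  5 × C: no H
  4 × C (aromatic): 1 H each → 4
  3 × C: 1 H each → 3
  2 × C: 3 H each → 6
  2 × C: 2 H each → 4
  2 × C (aromatic): no H
  2 × N: no H
  1 × O: 1 H
  Total hydrogens = 18.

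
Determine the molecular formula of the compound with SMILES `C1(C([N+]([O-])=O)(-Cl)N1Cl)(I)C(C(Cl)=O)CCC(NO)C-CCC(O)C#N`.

Heavy atoms from the SMILES: 12 C, 3 Cl, 1 I, 4 N, 5 O.
Implicit hydrogens by atom environment:
  5 × C: 2 H each → 10
  4 × C: no H
  3 × C: 1 H each → 3
  3 × Cl: no H
  2 × N: no H
  2 × O: 1 H each → 2
  2 × O: no H
  1 × I: no H
  1 × N: 1 H
  1 × N (charge +1): no H
  1 × O (charge -1): no H
  Total hydrogens = 16.
Molecular formula: C12H16Cl3IN4O5

C12H16Cl3IN4O5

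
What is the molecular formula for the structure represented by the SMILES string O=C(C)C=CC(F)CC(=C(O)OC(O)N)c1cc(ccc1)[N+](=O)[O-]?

C15H17FN2O6

Heavy atoms from the SMILES: 15 C, 1 F, 2 N, 6 O.
Implicit hydrogens by atom environment:
  4 × C (aromatic): 1 H each → 4
  4 × C: 1 H each → 4
  3 × C: no H
  3 × O: no H
  2 × C (aromatic): no H
  2 × O: 1 H each → 2
  1 × C: 3 H
  1 × C: 2 H
  1 × F: no H
  1 × N: 2 H
  1 × N (charge +1): no H
  1 × O (charge -1): no H
  Total hydrogens = 17.
Molecular formula: C15H17FN2O6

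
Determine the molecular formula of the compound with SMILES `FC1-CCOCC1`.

C5H9FO

Heavy atoms from the SMILES: 5 C, 1 F, 1 O.
Implicit hydrogens by atom environment:
  4 × C: 2 H each → 8
  1 × C: 1 H
  1 × F: no H
  1 × O: no H
  Total hydrogens = 9.
Molecular formula: C5H9FO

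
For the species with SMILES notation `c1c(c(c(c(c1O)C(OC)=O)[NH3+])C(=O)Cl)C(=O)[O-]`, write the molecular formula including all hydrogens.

Heavy atoms from the SMILES: 10 C, 1 Cl, 1 N, 6 O.
Implicit hydrogens by atom environment:
  5 × C (aromatic): no H
  4 × O: no H
  3 × C: no H
  1 × C: 3 H
  1 × C (aromatic): 1 H
  1 × Cl: no H
  1 × N (charge +1): 3 H
  1 × O: 1 H
  1 × O (charge -1): no H
  Total hydrogens = 8.
Molecular formula: C10H8ClNO6

C10H8ClNO6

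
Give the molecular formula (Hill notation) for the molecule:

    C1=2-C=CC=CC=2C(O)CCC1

Heavy atoms from the SMILES: 10 C, 1 O.
Implicit hydrogens by atom environment:
  4 × C (aromatic): 1 H each → 4
  3 × C: 2 H each → 6
  2 × C (aromatic): no H
  1 × C: 1 H
  1 × O: 1 H
  Total hydrogens = 12.
Molecular formula: C10H12O

C10H12O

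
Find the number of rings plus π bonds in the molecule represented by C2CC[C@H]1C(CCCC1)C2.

Molecular formula from the SMILES: C10H18.
DoU = (2C + 2 + N − H − X)/2 = (2·10 + 2 + 0 − 18 − 0)/2 = 4/2 = 2.
(Structurally: 2 ring(s) + 0 π bond(s) = 2.)

2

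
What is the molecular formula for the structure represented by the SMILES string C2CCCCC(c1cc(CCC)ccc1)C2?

C16H24

Heavy atoms from the SMILES: 16 C.
Implicit hydrogens by atom environment:
  8 × C: 2 H each → 16
  4 × C (aromatic): 1 H each → 4
  2 × C (aromatic): no H
  1 × C: 3 H
  1 × C: 1 H
  Total hydrogens = 24.
Molecular formula: C16H24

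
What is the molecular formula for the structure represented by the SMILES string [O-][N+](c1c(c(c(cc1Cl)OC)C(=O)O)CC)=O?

Heavy atoms from the SMILES: 10 C, 1 Cl, 1 N, 5 O.
Implicit hydrogens by atom environment:
  5 × C (aromatic): no H
  3 × O: no H
  2 × C: 3 H each → 6
  1 × C: 2 H
  1 × C (aromatic): 1 H
  1 × C: no H
  1 × Cl: no H
  1 × N (charge +1): no H
  1 × O: 1 H
  1 × O (charge -1): no H
  Total hydrogens = 10.
Molecular formula: C10H10ClNO5

C10H10ClNO5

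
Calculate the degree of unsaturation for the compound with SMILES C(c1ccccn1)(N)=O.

Molecular formula from the SMILES: C6H6N2O.
DoU = (2C + 2 + N − H − X)/2 = (2·6 + 2 + 2 − 6 − 0)/2 = 10/2 = 5.
(Structurally: 1 ring(s) + 4 π bond(s) = 5.)

5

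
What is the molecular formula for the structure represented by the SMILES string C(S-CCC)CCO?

Heavy atoms from the SMILES: 6 C, 1 O, 1 S.
Implicit hydrogens by atom environment:
  5 × C: 2 H each → 10
  1 × C: 3 H
  1 × O: 1 H
  1 × S: no H
  Total hydrogens = 14.
Molecular formula: C6H14OS

C6H14OS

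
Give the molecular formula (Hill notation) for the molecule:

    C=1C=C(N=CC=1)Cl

Heavy atoms from the SMILES: 5 C, 1 Cl, 1 N.
Implicit hydrogens by atom environment:
  4 × C (aromatic): 1 H each → 4
  1 × C (aromatic): no H
  1 × Cl: no H
  1 × N (aromatic): no H
  Total hydrogens = 4.
Molecular formula: C5H4ClN

C5H4ClN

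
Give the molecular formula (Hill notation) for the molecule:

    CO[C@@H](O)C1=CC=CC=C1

C8H10O2

Heavy atoms from the SMILES: 8 C, 2 O.
Implicit hydrogens by atom environment:
  5 × C (aromatic): 1 H each → 5
  1 × C: 3 H
  1 × C: 1 H
  1 × C (aromatic): no H
  1 × O: 1 H
  1 × O: no H
  Total hydrogens = 10.
Molecular formula: C8H10O2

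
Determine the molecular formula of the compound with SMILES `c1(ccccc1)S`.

C6H6S

Heavy atoms from the SMILES: 6 C, 1 S.
Implicit hydrogens by atom environment:
  5 × C (aromatic): 1 H each → 5
  1 × C (aromatic): no H
  1 × S: 1 H
  Total hydrogens = 6.
Molecular formula: C6H6S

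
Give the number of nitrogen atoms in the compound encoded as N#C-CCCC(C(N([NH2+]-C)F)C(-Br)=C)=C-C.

3

The symbol for nitrogen appears 3 times in the SMILES.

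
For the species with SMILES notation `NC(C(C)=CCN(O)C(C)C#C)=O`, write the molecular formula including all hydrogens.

C9H14N2O2

Heavy atoms from the SMILES: 9 C, 2 N, 2 O.
Implicit hydrogens by atom environment:
  3 × C: 1 H each → 3
  3 × C: no H
  2 × C: 3 H each → 6
  1 × C: 2 H
  1 × N: 2 H
  1 × N: no H
  1 × O: 1 H
  1 × O: no H
  Total hydrogens = 14.
Molecular formula: C9H14N2O2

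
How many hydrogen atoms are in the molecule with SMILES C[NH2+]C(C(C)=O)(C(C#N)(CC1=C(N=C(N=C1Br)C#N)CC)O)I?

Hydrogens are implicit in SMILES; fill each atom to its normal valence:
  5 × C: no H
  4 × C (aromatic): no H
  3 × C: 3 H each → 9
  2 × C: 2 H each → 4
  2 × N (aromatic): no H
  2 × N: no H
  1 × Br: no H
  1 × I: no H
  1 × N (charge +1): 2 H
  1 × O: 1 H
  1 × O: no H
  Total hydrogens = 16.

16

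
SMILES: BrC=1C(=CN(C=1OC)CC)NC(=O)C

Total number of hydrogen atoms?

Hydrogens are implicit in SMILES; fill each atom to its normal valence:
  3 × C: 3 H each → 9
  3 × C (aromatic): no H
  2 × O: no H
  1 × Br: no H
  1 × C: 2 H
  1 × C (aromatic): 1 H
  1 × C: no H
  1 × N: 1 H
  1 × N (aromatic): no H
  Total hydrogens = 13.

13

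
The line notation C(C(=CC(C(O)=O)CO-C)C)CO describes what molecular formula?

Heavy atoms from the SMILES: 9 C, 4 O.
Implicit hydrogens by atom environment:
  3 × C: 2 H each → 6
  2 × C: 3 H each → 6
  2 × C: 1 H each → 2
  2 × C: no H
  2 × O: 1 H each → 2
  2 × O: no H
  Total hydrogens = 16.
Molecular formula: C9H16O4

C9H16O4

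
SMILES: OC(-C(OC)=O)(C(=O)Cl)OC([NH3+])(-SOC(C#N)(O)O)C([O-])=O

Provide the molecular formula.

Heavy atoms from the SMILES: 8 C, 1 Cl, 2 N, 10 O, 1 S.
Implicit hydrogens by atom environment:
  7 × C: no H
  6 × O: no H
  3 × O: 1 H each → 3
  1 × C: 3 H
  1 × Cl: no H
  1 × N (charge +1): 3 H
  1 × N: no H
  1 × O (charge -1): no H
  1 × S: no H
  Total hydrogens = 9.
Molecular formula: C8H9ClN2O10S

C8H9ClN2O10S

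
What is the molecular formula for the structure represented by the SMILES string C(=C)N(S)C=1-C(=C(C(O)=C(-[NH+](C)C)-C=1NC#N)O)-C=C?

C13H17N4O2S+

Heavy atoms from the SMILES: 13 C, 4 N, 2 O, 1 S.
Implicit hydrogens by atom environment:
  6 × C (aromatic): no H
  2 × C: 3 H each → 6
  2 × C: 2 H each → 4
  2 × C: 1 H each → 2
  2 × N: no H
  2 × O: 1 H each → 2
  1 × C: no H
  1 × N: 1 H
  1 × N (charge +1): 1 H
  1 × S: 1 H
  Total hydrogens = 17.
Net charge +1.
Molecular formula: C13H17N4O2S+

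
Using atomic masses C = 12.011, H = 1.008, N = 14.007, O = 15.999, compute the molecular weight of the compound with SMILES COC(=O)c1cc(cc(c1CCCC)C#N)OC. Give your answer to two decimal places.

Molecular formula: C14H17NO3.
M = 14×12.011 + 17×1.008 + 1×14.007 + 3×15.999 = 247.29 g/mol.

247.29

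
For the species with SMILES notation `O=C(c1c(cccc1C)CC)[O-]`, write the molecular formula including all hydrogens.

C10H11O2-

Heavy atoms from the SMILES: 10 C, 2 O.
Implicit hydrogens by atom environment:
  3 × C (aromatic): 1 H each → 3
  3 × C (aromatic): no H
  2 × C: 3 H each → 6
  1 × C: 2 H
  1 × C: no H
  1 × O: no H
  1 × O (charge -1): no H
  Total hydrogens = 11.
Net charge -1.
Molecular formula: C10H11O2-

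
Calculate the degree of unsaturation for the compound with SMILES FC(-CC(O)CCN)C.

Molecular formula from the SMILES: C6H14FNO.
DoU = (2C + 2 + N − H − X)/2 = (2·6 + 2 + 1 − 14 − 1)/2 = 0/2 = 0.
(Structurally: 0 ring(s) + 0 π bond(s) = 0.)

0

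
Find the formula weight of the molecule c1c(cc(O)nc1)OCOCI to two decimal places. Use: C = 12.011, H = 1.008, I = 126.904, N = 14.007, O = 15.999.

Molecular formula: C7H8INO3.
M = 7×12.011 + 8×1.008 + 1×126.904 + 1×14.007 + 3×15.999 = 281.05 g/mol.

281.05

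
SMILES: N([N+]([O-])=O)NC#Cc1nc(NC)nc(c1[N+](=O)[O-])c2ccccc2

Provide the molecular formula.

C13H11N7O4

Heavy atoms from the SMILES: 13 C, 7 N, 4 O.
Implicit hydrogens by atom environment:
  5 × C (aromatic): 1 H each → 5
  5 × C (aromatic): no H
  3 × N: 1 H each → 3
  2 × C: no H
  2 × N (aromatic): no H
  2 × N (charge +1): no H
  2 × O: no H
  2 × O (charge -1): no H
  1 × C: 3 H
  Total hydrogens = 11.
Molecular formula: C13H11N7O4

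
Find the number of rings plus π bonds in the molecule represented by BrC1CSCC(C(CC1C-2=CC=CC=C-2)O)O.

5

Molecular formula from the SMILES: C13H17BrO2S.
DoU = (2C + 2 + N − H − X)/2 = (2·13 + 2 + 0 − 17 − 1)/2 = 10/2 = 5.
(Structurally: 2 ring(s) + 3 π bond(s) = 5.)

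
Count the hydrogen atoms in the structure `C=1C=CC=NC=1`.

5

Hydrogens are implicit in SMILES; fill each atom to its normal valence:
  5 × C (aromatic): 1 H each → 5
  1 × N (aromatic): no H
  Total hydrogens = 5.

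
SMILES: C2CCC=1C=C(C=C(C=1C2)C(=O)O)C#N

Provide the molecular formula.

Heavy atoms from the SMILES: 12 C, 1 N, 2 O.
Implicit hydrogens by atom environment:
  4 × C: 2 H each → 8
  4 × C (aromatic): no H
  2 × C (aromatic): 1 H each → 2
  2 × C: no H
  1 × N: no H
  1 × O: 1 H
  1 × O: no H
  Total hydrogens = 11.
Molecular formula: C12H11NO2

C12H11NO2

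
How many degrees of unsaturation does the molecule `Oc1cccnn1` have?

4

Molecular formula from the SMILES: C4H4N2O.
DoU = (2C + 2 + N − H − X)/2 = (2·4 + 2 + 2 − 4 − 0)/2 = 8/2 = 4.
(Structurally: 1 ring(s) + 3 π bond(s) = 4.)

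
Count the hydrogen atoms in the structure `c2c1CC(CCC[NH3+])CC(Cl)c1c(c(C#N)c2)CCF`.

21

Hydrogens are implicit in SMILES; fill each atom to its normal valence:
  7 × C: 2 H each → 14
  4 × C (aromatic): no H
  2 × C (aromatic): 1 H each → 2
  2 × C: 1 H each → 2
  1 × C: no H
  1 × Cl: no H
  1 × F: no H
  1 × N (charge +1): 3 H
  1 × N: no H
  Total hydrogens = 21.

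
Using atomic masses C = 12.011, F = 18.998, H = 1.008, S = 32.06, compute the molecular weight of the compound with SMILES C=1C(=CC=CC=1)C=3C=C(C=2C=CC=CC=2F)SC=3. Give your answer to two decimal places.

Molecular formula: C16H11FS.
M = 16×12.011 + 1×18.998 + 11×1.008 + 1×32.06 = 254.32 g/mol.

254.32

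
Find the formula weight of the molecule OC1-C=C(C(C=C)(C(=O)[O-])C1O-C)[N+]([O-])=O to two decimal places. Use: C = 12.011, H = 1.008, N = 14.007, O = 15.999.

228.18

Molecular formula: C9H10NO6-.
M = 9×12.011 + 10×1.008 + 1×14.007 + 6×15.999 = 228.18 g/mol.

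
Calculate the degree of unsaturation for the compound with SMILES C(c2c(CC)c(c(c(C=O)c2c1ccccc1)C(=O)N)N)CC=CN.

Molecular formula from the SMILES: C20H23N3O2.
DoU = (2C + 2 + N − H − X)/2 = (2·20 + 2 + 3 − 23 − 0)/2 = 22/2 = 11.
(Structurally: 2 ring(s) + 9 π bond(s) = 11.)

11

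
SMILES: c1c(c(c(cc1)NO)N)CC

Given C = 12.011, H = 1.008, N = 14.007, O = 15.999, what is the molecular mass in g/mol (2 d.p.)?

152.20

Molecular formula: C8H12N2O.
M = 8×12.011 + 12×1.008 + 2×14.007 + 1×15.999 = 152.20 g/mol.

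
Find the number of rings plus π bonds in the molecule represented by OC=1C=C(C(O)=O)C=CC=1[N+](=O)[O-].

6

Molecular formula from the SMILES: C7H5NO5.
DoU = (2C + 2 + N − H − X)/2 = (2·7 + 2 + 1 − 5 − 0)/2 = 12/2 = 6.
(Structurally: 1 ring(s) + 5 π bond(s) = 6.)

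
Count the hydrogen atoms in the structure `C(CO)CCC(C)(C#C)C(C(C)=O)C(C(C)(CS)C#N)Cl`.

24

Hydrogens are implicit in SMILES; fill each atom to its normal valence:
  5 × C: 2 H each → 10
  5 × C: no H
  3 × C: 3 H each → 9
  3 × C: 1 H each → 3
  1 × Cl: no H
  1 × N: no H
  1 × O: 1 H
  1 × O: no H
  1 × S: 1 H
  Total hydrogens = 24.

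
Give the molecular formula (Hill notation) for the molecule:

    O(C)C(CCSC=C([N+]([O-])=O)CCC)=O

Heavy atoms from the SMILES: 9 C, 1 N, 4 O, 1 S.
Implicit hydrogens by atom environment:
  4 × C: 2 H each → 8
  3 × O: no H
  2 × C: 3 H each → 6
  2 × C: no H
  1 × C: 1 H
  1 × N (charge +1): no H
  1 × O (charge -1): no H
  1 × S: no H
  Total hydrogens = 15.
Molecular formula: C9H15NO4S

C9H15NO4S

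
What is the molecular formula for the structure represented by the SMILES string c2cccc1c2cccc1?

C10H8

Heavy atoms from the SMILES: 10 C.
Implicit hydrogens by atom environment:
  8 × C (aromatic): 1 H each → 8
  2 × C (aromatic): no H
  Total hydrogens = 8.
Molecular formula: C10H8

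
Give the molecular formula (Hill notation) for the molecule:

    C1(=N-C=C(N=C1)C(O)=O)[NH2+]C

C6H8N3O2+

Heavy atoms from the SMILES: 6 C, 3 N, 2 O.
Implicit hydrogens by atom environment:
  2 × C (aromatic): 1 H each → 2
  2 × C (aromatic): no H
  2 × N (aromatic): no H
  1 × C: 3 H
  1 × C: no H
  1 × N (charge +1): 2 H
  1 × O: 1 H
  1 × O: no H
  Total hydrogens = 8.
Net charge +1.
Molecular formula: C6H8N3O2+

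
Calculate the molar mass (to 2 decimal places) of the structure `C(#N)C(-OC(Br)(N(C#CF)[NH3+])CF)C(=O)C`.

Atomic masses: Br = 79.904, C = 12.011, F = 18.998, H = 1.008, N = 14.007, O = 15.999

297.08

Molecular formula: C8H9BrF2N3O2+.
M = 1×79.904 + 8×12.011 + 2×18.998 + 9×1.008 + 3×14.007 + 2×15.999 = 297.08 g/mol.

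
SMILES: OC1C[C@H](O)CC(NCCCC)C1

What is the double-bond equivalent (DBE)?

Molecular formula from the SMILES: C10H21NO2.
DoU = (2C + 2 + N − H − X)/2 = (2·10 + 2 + 1 − 21 − 0)/2 = 2/2 = 1.
(Structurally: 1 ring(s) + 0 π bond(s) = 1.)

1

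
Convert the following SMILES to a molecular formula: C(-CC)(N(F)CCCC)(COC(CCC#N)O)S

C12H23FN2O2S

Heavy atoms from the SMILES: 12 C, 1 F, 2 N, 2 O, 1 S.
Implicit hydrogens by atom environment:
  7 × C: 2 H each → 14
  2 × C: 3 H each → 6
  2 × C: no H
  2 × N: no H
  1 × C: 1 H
  1 × F: no H
  1 × O: 1 H
  1 × O: no H
  1 × S: 1 H
  Total hydrogens = 23.
Molecular formula: C12H23FN2O2S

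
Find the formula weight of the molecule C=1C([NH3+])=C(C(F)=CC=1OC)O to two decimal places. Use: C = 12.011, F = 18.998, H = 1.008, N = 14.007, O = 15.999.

Molecular formula: C7H9FNO2+.
M = 7×12.011 + 1×18.998 + 9×1.008 + 1×14.007 + 2×15.999 = 158.15 g/mol.

158.15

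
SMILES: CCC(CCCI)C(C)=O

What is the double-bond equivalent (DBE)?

Molecular formula from the SMILES: C8H15IO.
DoU = (2C + 2 + N − H − X)/2 = (2·8 + 2 + 0 − 15 − 1)/2 = 2/2 = 1.
(Structurally: 0 ring(s) + 1 π bond(s) = 1.)

1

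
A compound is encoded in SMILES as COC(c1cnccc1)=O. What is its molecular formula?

Heavy atoms from the SMILES: 7 C, 1 N, 2 O.
Implicit hydrogens by atom environment:
  4 × C (aromatic): 1 H each → 4
  2 × O: no H
  1 × C: 3 H
  1 × C (aromatic): no H
  1 × C: no H
  1 × N (aromatic): no H
  Total hydrogens = 7.
Molecular formula: C7H7NO2

C7H7NO2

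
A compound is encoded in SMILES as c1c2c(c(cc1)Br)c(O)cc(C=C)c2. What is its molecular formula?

Heavy atoms from the SMILES: 1 Br, 12 C, 1 O.
Implicit hydrogens by atom environment:
  5 × C (aromatic): 1 H each → 5
  5 × C (aromatic): no H
  1 × Br: no H
  1 × C: 2 H
  1 × C: 1 H
  1 × O: 1 H
  Total hydrogens = 9.
Molecular formula: C12H9BrO

C12H9BrO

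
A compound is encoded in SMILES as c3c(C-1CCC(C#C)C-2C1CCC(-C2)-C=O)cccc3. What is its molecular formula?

Heavy atoms from the SMILES: 19 C, 1 O.
Implicit hydrogens by atom environment:
  7 × C: 1 H each → 7
  5 × C: 2 H each → 10
  5 × C (aromatic): 1 H each → 5
  1 × C (aromatic): no H
  1 × C: no H
  1 × O: no H
  Total hydrogens = 22.
Molecular formula: C19H22O

C19H22O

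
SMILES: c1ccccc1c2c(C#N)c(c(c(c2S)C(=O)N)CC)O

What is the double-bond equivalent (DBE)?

Molecular formula from the SMILES: C16H14N2O2S.
DoU = (2C + 2 + N − H − X)/2 = (2·16 + 2 + 2 − 14 − 0)/2 = 22/2 = 11.
(Structurally: 2 ring(s) + 9 π bond(s) = 11.)

11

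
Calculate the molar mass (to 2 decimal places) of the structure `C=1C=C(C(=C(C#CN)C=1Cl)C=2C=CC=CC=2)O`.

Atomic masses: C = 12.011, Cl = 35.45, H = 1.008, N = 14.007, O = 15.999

243.69

Molecular formula: C14H10ClNO.
M = 14×12.011 + 1×35.45 + 10×1.008 + 1×14.007 + 1×15.999 = 243.69 g/mol.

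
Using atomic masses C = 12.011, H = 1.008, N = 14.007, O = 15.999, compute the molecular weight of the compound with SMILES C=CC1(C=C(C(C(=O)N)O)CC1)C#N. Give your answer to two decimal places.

Molecular formula: C10H12N2O2.
M = 10×12.011 + 12×1.008 + 2×14.007 + 2×15.999 = 192.22 g/mol.

192.22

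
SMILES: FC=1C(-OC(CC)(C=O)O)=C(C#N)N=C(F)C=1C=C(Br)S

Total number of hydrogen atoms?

9

Hydrogens are implicit in SMILES; fill each atom to its normal valence:
  5 × C (aromatic): no H
  3 × C: no H
  2 × C: 1 H each → 2
  2 × F: no H
  2 × O: no H
  1 × Br: no H
  1 × C: 3 H
  1 × C: 2 H
  1 × N (aromatic): no H
  1 × N: no H
  1 × O: 1 H
  1 × S: 1 H
  Total hydrogens = 9.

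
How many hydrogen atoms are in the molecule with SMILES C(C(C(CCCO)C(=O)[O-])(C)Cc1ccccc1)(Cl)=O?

Hydrogens are implicit in SMILES; fill each atom to its normal valence:
  5 × C (aromatic): 1 H each → 5
  4 × C: 2 H each → 8
  3 × C: no H
  2 × O: no H
  1 × C: 3 H
  1 × C: 1 H
  1 × C (aromatic): no H
  1 × Cl: no H
  1 × O: 1 H
  1 × O (charge -1): no H
  Total hydrogens = 18.

18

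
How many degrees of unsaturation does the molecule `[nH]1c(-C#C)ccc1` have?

5

Molecular formula from the SMILES: C6H5N.
DoU = (2C + 2 + N − H − X)/2 = (2·6 + 2 + 1 − 5 − 0)/2 = 10/2 = 5.
(Structurally: 1 ring(s) + 4 π bond(s) = 5.)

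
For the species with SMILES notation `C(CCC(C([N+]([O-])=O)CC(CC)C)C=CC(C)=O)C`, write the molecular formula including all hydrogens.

Heavy atoms from the SMILES: 15 C, 1 N, 3 O.
Implicit hydrogens by atom environment:
  5 × C: 2 H each → 10
  5 × C: 1 H each → 5
  4 × C: 3 H each → 12
  2 × O: no H
  1 × C: no H
  1 × N (charge +1): no H
  1 × O (charge -1): no H
  Total hydrogens = 27.
Molecular formula: C15H27NO3

C15H27NO3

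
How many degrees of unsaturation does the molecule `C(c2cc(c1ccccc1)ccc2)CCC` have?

8

Molecular formula from the SMILES: C16H18.
DoU = (2C + 2 + N − H − X)/2 = (2·16 + 2 + 0 − 18 − 0)/2 = 16/2 = 8.
(Structurally: 2 ring(s) + 6 π bond(s) = 8.)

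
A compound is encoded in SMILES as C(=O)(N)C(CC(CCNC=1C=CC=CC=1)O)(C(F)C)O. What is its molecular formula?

C14H21FN2O3

Heavy atoms from the SMILES: 14 C, 1 F, 2 N, 3 O.
Implicit hydrogens by atom environment:
  5 × C (aromatic): 1 H each → 5
  3 × C: 2 H each → 6
  2 × C: 1 H each → 2
  2 × C: no H
  2 × O: 1 H each → 2
  1 × C: 3 H
  1 × C (aromatic): no H
  1 × F: no H
  1 × N: 2 H
  1 × N: 1 H
  1 × O: no H
  Total hydrogens = 21.
Molecular formula: C14H21FN2O3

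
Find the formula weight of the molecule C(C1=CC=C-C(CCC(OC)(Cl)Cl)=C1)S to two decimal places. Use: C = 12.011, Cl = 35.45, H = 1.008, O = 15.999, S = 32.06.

Molecular formula: C11H14Cl2OS.
M = 11×12.011 + 2×35.45 + 14×1.008 + 1×15.999 + 1×32.06 = 265.19 g/mol.

265.19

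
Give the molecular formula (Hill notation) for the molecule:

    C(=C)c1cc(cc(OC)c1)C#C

Heavy atoms from the SMILES: 11 C, 1 O.
Implicit hydrogens by atom environment:
  3 × C (aromatic): 1 H each → 3
  3 × C (aromatic): no H
  2 × C: 1 H each → 2
  1 × C: 3 H
  1 × C: 2 H
  1 × C: no H
  1 × O: no H
  Total hydrogens = 10.
Molecular formula: C11H10O

C11H10O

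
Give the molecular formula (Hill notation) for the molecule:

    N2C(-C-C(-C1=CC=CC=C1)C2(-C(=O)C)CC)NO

C14H20N2O2

Heavy atoms from the SMILES: 14 C, 2 N, 2 O.
Implicit hydrogens by atom environment:
  5 × C (aromatic): 1 H each → 5
  2 × C: 3 H each → 6
  2 × C: 2 H each → 4
  2 × C: 1 H each → 2
  2 × C: no H
  2 × N: 1 H each → 2
  1 × C (aromatic): no H
  1 × O: 1 H
  1 × O: no H
  Total hydrogens = 20.
Molecular formula: C14H20N2O2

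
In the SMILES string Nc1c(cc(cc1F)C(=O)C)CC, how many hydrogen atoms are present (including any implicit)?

Hydrogens are implicit in SMILES; fill each atom to its normal valence:
  4 × C (aromatic): no H
  2 × C: 3 H each → 6
  2 × C (aromatic): 1 H each → 2
  1 × C: 2 H
  1 × C: no H
  1 × F: no H
  1 × N: 2 H
  1 × O: no H
  Total hydrogens = 12.

12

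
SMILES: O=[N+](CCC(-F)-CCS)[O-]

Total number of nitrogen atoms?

The symbol for nitrogen appears 1 time in the SMILES.

1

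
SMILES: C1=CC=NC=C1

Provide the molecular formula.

Heavy atoms from the SMILES: 5 C, 1 N.
Implicit hydrogens by atom environment:
  5 × C (aromatic): 1 H each → 5
  1 × N (aromatic): no H
  Total hydrogens = 5.
Molecular formula: C5H5N

C5H5N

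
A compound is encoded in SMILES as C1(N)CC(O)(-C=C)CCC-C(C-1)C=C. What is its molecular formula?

C12H21NO

Heavy atoms from the SMILES: 12 C, 1 N, 1 O.
Implicit hydrogens by atom environment:
  7 × C: 2 H each → 14
  4 × C: 1 H each → 4
  1 × C: no H
  1 × N: 2 H
  1 × O: 1 H
  Total hydrogens = 21.
Molecular formula: C12H21NO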